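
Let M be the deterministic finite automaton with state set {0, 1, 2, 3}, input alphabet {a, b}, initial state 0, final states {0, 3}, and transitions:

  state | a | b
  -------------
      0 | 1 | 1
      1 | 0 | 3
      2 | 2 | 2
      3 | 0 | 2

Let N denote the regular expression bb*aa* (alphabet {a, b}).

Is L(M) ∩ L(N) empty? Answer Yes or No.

The string ba is accepted by both M and N.
Hence L(M) ∩ L(N) ≠ ∅.

No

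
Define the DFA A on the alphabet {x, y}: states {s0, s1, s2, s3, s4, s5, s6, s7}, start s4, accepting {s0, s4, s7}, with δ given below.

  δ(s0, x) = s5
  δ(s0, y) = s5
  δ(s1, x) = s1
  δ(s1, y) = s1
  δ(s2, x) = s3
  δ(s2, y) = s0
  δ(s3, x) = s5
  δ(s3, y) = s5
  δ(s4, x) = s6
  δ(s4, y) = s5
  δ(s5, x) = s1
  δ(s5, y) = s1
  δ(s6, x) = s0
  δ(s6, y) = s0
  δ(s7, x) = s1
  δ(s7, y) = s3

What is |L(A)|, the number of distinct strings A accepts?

3

The useful subgraph on states {s0, s4, s6} is acyclic, so L(A) is finite; the longest accepting path visits 3 useful states, giving maximum string length 2.
Counting accepting paths from s4 by length: 1 of length 0, 2 of length 2. Total 3.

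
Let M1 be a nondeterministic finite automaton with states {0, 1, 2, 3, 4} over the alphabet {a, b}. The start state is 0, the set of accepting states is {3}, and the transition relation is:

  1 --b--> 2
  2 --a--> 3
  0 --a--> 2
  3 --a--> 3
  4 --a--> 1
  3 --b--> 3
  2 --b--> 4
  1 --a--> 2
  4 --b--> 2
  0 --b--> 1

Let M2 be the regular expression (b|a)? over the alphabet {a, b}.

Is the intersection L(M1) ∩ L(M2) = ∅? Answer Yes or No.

Yes

Converting the expression M2 to a DFA (subset construction, then merging equivalent states) gives the minimal DFA with states {r0, r1, r2}, start state r0, accepting states {r0, r1} and transitions r0: a→r1, b→r1; r1: a→r2, b→r2; r2: a→r2, b→r2.
Exploring the product automaton M1 × M2 from the start pair (0, r0), following both machines on each input symbol, reaches 7 state pairs: (0, r0), (2, r1), (1, r1), (3, r2), (4, r2), (2, r2), (1, r2).
M1 accepts in {3} and M2 accepts in {r0, r1}; no reachable pair has both components accepting, so no string drives both machines to acceptance simultaneously and L(M1) ∩ L(M2) = ∅.
So no string is accepted by both, and the intersection is empty.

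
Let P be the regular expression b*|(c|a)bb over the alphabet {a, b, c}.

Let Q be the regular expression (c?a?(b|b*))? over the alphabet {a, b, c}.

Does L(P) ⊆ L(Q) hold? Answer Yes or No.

Yes

Converting the expression P to a DFA (subset construction, then merging equivalent states) gives the minimal DFA with states {p0, p1, p2, p3, p4, p5}, start state p0, accepting states {p0, p2, p5} and transitions p0: a→p1, b→p2, c→p1; p1: a→p3, b→p4, c→p3; p2: a→p3, b→p2, c→p3; p3: a→p3, b→p3, c→p3; p4: a→p3, b→p5, c→p3; p5: a→p3, b→p3, c→p3.
Converting the expression Q to a DFA (subset construction, then merging equivalent states) gives the minimal DFA with states {q0, q1, q2, q3}, start state q0, accepting states {q0, q1, q2} and transitions q0: a→q1, b→q1, c→q2; q1: a→q3, b→q1, c→q3; q2: a→q1, b→q1, c→q3; q3: a→q3, b→q3, c→q3.
Exploring the product automaton P × Q from the start pair (p0, q0), following both machines on each input symbol, reaches 8 state pairs: (p0, q0), (p1, q1), (p2, q1), (p1, q2), (p3, q3), (p4, q1), (p3, q1), (p5, q1).
P accepts in {p0, p2, p5} and Q accepts in {q0, q1, q2}. The reachable pairs whose P-component is accepting are (p0, q0), (p2, q1), (p5, q1); in each of them the Q-component is accepting too, so the product for L(P) \ L(Q) (P-component accepting, Q-component rejecting) has no reachable accepting pair and the difference is empty.
Hence every string in L(P) is also in L(Q).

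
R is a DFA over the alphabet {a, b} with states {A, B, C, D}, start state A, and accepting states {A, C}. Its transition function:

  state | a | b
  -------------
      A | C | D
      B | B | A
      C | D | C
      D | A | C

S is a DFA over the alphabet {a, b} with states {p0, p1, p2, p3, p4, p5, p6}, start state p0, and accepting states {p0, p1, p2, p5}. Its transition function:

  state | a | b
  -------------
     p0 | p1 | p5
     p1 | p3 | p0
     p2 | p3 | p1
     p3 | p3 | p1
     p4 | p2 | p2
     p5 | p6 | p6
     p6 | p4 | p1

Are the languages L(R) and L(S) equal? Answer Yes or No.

The string ba is accepted by R but rejected by S.
So L(R) ≠ L(S).

No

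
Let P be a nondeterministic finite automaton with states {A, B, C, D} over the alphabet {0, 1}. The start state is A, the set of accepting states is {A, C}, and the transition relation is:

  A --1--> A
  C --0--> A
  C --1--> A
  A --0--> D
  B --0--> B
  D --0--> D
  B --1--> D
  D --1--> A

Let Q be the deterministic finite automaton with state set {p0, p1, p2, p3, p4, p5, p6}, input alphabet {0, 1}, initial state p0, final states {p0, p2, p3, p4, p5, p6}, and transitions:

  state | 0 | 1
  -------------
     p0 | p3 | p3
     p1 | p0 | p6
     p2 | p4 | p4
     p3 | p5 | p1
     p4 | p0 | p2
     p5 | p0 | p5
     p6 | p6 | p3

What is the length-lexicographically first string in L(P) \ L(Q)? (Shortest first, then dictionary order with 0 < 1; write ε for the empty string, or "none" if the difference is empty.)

01

The string 01 is accepted by P but not by Q.
No shorter string lies in the difference, and 01 is the lexicographically first length-2 string in L(P) \ L(Q).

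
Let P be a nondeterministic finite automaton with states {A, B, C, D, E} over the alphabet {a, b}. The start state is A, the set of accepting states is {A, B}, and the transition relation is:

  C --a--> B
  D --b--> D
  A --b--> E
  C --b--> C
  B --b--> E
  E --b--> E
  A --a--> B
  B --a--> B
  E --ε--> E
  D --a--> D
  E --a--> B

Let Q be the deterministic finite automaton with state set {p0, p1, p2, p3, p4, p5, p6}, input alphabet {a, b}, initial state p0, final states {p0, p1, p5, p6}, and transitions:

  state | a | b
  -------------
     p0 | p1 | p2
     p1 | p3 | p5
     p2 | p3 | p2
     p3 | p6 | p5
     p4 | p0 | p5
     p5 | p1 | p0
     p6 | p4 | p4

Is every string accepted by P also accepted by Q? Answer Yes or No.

The string aa is in L(P) but not in L(Q).
So L(P) ⊄ L(Q).

No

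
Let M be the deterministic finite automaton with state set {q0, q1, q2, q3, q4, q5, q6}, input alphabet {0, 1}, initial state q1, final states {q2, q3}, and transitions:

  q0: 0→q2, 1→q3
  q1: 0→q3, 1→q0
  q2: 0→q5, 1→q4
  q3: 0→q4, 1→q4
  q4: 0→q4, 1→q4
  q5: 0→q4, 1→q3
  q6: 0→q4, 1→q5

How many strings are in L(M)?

The useful subgraph on states {q0, q1, q2, q3, q5} is acyclic, so L(M) is finite; the longest accepting path visits 5 useful states, giving maximum string length 4.
Counting accepting paths from q1 by length: 1 of length 1, 2 of length 2, 1 of length 4. Total 4.

4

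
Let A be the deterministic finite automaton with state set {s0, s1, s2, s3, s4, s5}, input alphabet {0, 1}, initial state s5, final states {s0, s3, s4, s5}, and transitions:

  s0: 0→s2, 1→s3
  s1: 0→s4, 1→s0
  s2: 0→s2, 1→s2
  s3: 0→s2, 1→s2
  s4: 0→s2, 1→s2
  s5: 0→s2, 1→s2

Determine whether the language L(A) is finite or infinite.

finite

The useful states (reachable from s5 and able to reach an accepting state) are {s5}.
Restricted to these states the transition graph has no cycle, so every accepting path has bounded length and L is finite.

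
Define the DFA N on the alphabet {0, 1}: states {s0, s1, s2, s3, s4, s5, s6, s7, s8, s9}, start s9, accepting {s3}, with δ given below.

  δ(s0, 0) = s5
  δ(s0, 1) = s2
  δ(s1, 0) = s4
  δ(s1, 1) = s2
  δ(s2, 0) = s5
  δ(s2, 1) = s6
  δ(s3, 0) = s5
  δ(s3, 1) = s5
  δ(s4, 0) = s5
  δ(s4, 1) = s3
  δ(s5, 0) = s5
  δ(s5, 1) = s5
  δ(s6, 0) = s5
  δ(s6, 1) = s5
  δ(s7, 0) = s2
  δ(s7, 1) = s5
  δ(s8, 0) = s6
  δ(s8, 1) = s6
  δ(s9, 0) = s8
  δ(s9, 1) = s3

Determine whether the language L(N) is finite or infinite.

finite

The useful states (reachable from s9 and able to reach an accepting state) are {s3, s9}.
Restricted to these states the transition graph has no cycle, so every accepting path has bounded length and L is finite.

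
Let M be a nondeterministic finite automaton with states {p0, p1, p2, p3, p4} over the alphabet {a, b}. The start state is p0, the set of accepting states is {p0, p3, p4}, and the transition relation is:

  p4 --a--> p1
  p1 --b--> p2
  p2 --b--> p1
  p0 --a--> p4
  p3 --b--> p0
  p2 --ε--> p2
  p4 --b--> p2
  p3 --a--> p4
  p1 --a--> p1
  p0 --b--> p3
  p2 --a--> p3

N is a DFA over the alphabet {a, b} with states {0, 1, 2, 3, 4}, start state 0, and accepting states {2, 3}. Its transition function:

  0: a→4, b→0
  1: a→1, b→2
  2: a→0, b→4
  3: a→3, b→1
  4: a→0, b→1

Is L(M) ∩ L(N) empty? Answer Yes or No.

No

The string abab is accepted by both M and N.
Hence L(M) ∩ L(N) ≠ ∅.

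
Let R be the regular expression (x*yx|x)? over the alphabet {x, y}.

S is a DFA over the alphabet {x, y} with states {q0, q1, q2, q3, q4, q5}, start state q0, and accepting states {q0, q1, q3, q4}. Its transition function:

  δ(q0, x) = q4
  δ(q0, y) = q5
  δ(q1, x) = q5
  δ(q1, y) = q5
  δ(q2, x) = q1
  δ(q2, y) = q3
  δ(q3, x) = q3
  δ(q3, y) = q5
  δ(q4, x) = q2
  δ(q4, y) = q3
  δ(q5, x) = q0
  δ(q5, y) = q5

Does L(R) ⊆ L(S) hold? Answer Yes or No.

Yes

Converting the expression R to a DFA (subset construction, then merging equivalent states) gives the minimal DFA with states {r0, r1, r2, r3, r4, r5}, start state r0, accepting states {r0, r1, r4} and transitions r0: x→r1, y→r2; r1: x→r3, y→r2; r2: x→r4, y→r5; r3: x→r3, y→r2; r4: x→r5, y→r5; r5: x→r5, y→r5.
Exploring the product automaton R × S from the start pair (r0, q0), following both machines on each input symbol, reaches 17 state pairs: (r0, q0), (r1, q4), (r2, q5), (r3, q2), (r2, q3), (r4, q0), (r5, q5), (r3, q1), (r4, q3), (r5, q4), (r5, q0), (r3, q5), (r5, q3), (r5, q2), (r3, q0), (r5, q1), (r3, q4).
R accepts in {r0, r1, r4} and S accepts in {q0, q1, q3, q4}. The reachable pairs whose R-component is accepting are (r0, q0), (r1, q4), (r4, q0), (r4, q3); in each of them the S-component is accepting too, so the product for L(R) \ L(S) (R-component accepting, S-component rejecting) has no reachable accepting pair and the difference is empty.
Hence every string in L(R) is also in L(S).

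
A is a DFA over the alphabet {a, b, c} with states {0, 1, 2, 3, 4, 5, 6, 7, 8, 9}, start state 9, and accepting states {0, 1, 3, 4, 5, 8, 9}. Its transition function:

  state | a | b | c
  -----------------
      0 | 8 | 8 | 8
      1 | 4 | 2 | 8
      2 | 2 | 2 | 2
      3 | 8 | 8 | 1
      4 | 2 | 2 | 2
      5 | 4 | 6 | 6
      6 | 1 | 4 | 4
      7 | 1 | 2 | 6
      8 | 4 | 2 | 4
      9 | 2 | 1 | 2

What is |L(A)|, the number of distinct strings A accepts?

The useful subgraph on states {1, 4, 8, 9} is acyclic, so L(A) is finite; the longest accepting path visits 4 useful states, giving maximum string length 3.
Counting accepting paths from 9 by length: 1 of length 0, 1 of length 1, 2 of length 2, 2 of length 3. Total 6.

6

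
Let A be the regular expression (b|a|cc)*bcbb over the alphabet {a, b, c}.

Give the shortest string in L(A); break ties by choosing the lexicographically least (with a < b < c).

By inspection of the expression, no string of length less than 4 matches, and bcbb is the lexicographically first match of length 4.

bcbb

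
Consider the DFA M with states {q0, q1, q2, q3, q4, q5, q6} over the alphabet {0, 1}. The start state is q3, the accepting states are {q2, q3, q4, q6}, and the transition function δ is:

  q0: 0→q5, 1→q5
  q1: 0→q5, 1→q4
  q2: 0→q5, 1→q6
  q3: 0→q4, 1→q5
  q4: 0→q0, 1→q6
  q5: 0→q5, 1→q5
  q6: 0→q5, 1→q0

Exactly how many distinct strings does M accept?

The useful subgraph on states {q3, q4, q6} is acyclic, so L(M) is finite; the longest accepting path visits 3 useful states, giving maximum string length 2.
Counting accepting paths from q3 by length: 1 of length 0, 1 of length 1, 1 of length 2. Total 3.

3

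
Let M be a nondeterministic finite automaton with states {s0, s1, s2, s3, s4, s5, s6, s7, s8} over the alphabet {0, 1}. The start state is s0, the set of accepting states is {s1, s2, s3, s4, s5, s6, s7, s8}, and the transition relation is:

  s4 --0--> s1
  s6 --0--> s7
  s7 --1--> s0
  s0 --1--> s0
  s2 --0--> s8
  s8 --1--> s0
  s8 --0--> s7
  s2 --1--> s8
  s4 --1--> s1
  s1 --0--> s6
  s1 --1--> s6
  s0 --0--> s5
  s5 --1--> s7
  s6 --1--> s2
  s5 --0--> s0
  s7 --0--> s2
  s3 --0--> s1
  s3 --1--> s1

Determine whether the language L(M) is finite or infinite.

infinite

State s0 is reachable from the start and can reach an accepting state, and it lies on the cycle s0 → s0.
Traversing that cycle any number of times yields accepted strings of unbounded length, so the language is infinite.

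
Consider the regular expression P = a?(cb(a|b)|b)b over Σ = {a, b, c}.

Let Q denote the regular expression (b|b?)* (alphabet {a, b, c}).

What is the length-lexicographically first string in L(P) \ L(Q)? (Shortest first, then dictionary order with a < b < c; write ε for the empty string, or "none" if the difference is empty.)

abb

The string abb is accepted by P but not by Q.
No shorter string lies in the difference, and abb is the lexicographically first length-3 string in L(P) \ L(Q).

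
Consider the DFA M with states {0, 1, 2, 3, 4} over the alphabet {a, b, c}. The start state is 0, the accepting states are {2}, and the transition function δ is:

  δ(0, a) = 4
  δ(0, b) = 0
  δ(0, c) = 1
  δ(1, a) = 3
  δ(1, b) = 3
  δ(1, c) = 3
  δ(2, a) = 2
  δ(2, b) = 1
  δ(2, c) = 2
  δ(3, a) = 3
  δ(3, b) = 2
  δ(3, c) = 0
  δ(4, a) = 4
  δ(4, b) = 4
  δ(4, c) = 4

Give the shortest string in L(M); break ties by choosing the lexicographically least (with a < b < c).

cab

A breadth-first search from 0 reaches an accepting state first via the path 0 → 1 → 3 → 2 on input cab.
No string of length < 3 is accepted (BFS exhausts all shorter strings without reaching an accepting state), and cab is the lexicographically least accepting string of length 3.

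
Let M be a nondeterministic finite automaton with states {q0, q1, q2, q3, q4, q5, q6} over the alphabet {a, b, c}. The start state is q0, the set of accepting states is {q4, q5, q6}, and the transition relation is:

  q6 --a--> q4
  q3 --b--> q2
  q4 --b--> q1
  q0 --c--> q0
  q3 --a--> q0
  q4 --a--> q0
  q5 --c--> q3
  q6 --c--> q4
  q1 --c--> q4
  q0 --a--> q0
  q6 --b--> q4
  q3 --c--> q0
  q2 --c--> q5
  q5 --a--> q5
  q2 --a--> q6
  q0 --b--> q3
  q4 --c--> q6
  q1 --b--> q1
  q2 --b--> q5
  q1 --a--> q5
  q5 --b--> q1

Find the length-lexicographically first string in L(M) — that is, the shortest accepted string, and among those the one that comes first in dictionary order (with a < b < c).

bba

A breadth-first search from q0 reaches an accepting state first via the path q0 → q3 → q2 → q6 on input bba.
No string of length < 3 is accepted (BFS exhausts all shorter strings without reaching an accepting state), and bba is the lexicographically least accepting string of length 3.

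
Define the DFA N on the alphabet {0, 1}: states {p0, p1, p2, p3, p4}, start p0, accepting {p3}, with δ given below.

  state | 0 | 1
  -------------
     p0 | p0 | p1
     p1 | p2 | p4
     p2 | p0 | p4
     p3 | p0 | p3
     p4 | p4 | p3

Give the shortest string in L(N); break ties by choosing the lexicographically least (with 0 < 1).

A breadth-first search from p0 reaches an accepting state first via the path p0 → p1 → p4 → p3 on input 111.
No string of length < 3 is accepted (BFS exhausts all shorter strings without reaching an accepting state), and 111 is the lexicographically least accepting string of length 3.

111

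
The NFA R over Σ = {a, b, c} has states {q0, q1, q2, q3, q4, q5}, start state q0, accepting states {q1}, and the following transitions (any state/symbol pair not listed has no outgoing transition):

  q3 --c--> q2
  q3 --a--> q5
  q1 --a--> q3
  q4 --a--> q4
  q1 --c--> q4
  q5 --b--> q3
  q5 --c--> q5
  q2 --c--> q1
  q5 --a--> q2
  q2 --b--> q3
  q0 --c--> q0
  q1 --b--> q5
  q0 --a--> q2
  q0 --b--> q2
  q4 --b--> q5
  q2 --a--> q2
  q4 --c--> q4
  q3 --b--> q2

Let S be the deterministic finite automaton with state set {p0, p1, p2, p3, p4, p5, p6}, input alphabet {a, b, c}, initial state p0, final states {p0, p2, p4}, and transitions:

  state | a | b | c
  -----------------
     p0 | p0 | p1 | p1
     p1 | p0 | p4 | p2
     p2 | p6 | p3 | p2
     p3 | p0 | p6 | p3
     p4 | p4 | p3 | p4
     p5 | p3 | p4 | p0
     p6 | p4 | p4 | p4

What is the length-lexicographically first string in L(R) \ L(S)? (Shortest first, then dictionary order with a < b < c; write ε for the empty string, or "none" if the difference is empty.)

The string ac is accepted by R but not by S.
No shorter string lies in the difference, and ac is the lexicographically first length-2 string in L(R) \ L(S).

ac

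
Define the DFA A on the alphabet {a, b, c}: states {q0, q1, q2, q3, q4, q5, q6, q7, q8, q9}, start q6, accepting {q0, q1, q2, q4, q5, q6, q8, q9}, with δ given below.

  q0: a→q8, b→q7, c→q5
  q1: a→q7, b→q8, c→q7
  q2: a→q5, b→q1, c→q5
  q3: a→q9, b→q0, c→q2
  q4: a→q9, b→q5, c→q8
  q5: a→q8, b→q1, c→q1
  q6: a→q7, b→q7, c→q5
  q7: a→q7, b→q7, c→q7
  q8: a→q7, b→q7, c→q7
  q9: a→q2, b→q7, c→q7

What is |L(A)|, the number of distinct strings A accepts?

7

The useful subgraph on states {q1, q5, q6, q8} is acyclic, so L(A) is finite; the longest accepting path visits 4 useful states, giving maximum string length 3.
Counting accepting paths from q6 by length: 1 of length 0, 1 of length 1, 3 of length 2, 2 of length 3. Total 7.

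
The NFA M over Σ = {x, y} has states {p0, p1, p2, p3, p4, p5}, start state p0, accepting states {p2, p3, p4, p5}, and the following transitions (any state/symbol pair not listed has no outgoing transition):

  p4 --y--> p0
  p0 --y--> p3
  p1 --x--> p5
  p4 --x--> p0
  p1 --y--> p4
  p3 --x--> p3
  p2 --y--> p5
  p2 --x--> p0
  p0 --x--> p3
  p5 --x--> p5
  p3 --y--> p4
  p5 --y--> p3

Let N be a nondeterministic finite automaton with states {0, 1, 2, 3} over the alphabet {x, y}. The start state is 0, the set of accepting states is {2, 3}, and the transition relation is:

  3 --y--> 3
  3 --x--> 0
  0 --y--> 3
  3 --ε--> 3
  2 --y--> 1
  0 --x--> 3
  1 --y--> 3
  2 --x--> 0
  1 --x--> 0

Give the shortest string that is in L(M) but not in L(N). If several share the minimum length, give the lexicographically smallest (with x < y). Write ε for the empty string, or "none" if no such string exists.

xx

The string xx is accepted by M but not by N.
No shorter string lies in the difference, and xx is the lexicographically first length-2 string in L(M) \ L(N).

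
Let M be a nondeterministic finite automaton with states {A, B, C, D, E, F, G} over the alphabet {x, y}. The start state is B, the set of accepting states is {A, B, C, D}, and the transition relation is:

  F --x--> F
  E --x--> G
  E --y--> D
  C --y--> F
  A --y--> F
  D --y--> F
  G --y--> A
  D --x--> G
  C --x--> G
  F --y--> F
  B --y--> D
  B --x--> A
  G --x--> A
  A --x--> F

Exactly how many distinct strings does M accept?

The useful subgraph on states {A, B, D, G} is acyclic, so L(M) is finite; the longest accepting path visits 4 useful states, giving maximum string length 3.
Counting accepting paths from B by length: 1 of length 0, 2 of length 1, 2 of length 3. Total 5.

5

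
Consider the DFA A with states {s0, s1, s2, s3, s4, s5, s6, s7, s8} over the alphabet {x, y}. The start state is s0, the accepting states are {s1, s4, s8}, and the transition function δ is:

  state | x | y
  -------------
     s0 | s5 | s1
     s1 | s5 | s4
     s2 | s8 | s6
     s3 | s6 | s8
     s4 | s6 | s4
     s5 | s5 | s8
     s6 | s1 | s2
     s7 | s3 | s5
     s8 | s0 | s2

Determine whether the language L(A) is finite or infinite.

State s4 is reachable from the start and can reach an accepting state, and it lies on the cycle s4 → s4.
Traversing that cycle any number of times yields accepted strings of unbounded length, so the language is infinite.

infinite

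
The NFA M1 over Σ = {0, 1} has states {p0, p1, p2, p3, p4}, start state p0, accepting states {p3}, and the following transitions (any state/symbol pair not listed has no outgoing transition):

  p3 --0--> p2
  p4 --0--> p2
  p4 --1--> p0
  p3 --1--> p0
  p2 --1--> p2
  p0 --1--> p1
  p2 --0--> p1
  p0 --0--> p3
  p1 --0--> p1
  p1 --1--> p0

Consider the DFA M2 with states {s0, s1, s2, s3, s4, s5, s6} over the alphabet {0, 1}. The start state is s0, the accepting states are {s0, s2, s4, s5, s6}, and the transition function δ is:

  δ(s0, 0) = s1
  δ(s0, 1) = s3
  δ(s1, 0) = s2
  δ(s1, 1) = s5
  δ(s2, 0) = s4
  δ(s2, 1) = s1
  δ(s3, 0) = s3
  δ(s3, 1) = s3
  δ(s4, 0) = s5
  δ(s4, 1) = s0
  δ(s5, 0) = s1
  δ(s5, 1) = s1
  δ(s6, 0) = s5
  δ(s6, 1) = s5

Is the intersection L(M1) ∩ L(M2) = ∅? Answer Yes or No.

No

The string 000010 is accepted by both M1 and M2.
Hence L(M1) ∩ L(M2) ≠ ∅.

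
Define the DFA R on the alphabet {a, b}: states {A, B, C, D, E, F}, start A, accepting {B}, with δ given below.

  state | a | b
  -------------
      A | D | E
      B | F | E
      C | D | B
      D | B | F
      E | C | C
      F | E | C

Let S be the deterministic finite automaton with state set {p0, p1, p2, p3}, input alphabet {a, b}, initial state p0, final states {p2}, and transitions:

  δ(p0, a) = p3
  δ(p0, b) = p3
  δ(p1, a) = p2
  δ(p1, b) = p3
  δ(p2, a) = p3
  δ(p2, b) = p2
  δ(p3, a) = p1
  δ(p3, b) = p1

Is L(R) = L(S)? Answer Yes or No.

The string aa is accepted by R but rejected by S.
So L(R) ≠ L(S).

No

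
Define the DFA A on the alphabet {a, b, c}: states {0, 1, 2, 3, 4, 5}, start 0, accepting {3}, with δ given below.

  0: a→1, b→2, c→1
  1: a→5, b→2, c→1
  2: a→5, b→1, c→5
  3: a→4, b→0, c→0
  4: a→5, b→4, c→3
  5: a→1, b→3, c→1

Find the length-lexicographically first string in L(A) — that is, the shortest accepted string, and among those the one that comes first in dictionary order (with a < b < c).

aab

A breadth-first search from 0 reaches an accepting state first via the path 0 → 1 → 5 → 3 on input aab.
No string of length < 3 is accepted (BFS exhausts all shorter strings without reaching an accepting state), and aab is the lexicographically least accepting string of length 3.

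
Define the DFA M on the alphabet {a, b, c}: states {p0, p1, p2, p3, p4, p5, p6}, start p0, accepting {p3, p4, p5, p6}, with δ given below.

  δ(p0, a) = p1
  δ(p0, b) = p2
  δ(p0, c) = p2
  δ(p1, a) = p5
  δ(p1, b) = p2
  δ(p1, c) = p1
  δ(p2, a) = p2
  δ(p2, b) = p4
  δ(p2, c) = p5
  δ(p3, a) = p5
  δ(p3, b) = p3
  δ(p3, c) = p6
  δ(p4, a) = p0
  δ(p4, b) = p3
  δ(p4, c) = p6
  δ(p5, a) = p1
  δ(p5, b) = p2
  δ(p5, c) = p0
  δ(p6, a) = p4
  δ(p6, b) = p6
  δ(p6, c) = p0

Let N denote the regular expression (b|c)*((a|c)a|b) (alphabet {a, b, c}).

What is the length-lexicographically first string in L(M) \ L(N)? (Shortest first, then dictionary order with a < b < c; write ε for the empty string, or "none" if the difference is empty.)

bc

The string bc is accepted by M but not by N.
No shorter string lies in the difference, and bc is the lexicographically first length-2 string in L(M) \ L(N).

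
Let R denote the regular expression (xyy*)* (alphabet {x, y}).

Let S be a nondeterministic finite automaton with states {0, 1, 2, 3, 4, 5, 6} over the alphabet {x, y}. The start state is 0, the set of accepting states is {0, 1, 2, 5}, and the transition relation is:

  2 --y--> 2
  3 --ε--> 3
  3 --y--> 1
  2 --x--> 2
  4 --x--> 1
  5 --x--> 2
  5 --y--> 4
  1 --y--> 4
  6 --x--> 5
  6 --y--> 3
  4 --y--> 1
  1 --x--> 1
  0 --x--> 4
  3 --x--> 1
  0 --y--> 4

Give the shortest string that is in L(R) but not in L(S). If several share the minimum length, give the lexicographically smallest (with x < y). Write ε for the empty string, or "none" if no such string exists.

The string xyy is accepted by R but not by S.
No shorter string lies in the difference, and xyy is the lexicographically first length-3 string in L(R) \ L(S).

xyy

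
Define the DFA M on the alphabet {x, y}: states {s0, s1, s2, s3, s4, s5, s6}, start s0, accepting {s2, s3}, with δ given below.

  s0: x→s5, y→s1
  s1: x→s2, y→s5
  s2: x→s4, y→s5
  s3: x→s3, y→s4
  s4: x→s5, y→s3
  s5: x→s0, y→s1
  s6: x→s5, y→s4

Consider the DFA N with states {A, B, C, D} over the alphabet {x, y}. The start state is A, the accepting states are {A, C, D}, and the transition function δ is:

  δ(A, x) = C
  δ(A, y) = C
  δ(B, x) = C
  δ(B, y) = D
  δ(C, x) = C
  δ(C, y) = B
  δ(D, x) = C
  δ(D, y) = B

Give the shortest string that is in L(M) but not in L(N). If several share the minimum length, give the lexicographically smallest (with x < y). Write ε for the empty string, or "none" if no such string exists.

yxxy

The string yxxy is accepted by M but not by N.
No shorter string lies in the difference, and yxxy is the lexicographically first length-4 string in L(M) \ L(N).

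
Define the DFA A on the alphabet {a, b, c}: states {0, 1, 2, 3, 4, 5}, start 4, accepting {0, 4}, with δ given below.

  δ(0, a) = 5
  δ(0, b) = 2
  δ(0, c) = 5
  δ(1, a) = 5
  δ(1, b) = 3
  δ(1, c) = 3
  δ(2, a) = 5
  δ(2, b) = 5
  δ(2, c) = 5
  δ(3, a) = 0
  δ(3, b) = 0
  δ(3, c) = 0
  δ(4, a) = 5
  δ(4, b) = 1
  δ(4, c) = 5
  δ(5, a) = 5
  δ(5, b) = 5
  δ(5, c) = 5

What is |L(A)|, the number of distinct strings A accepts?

The useful subgraph on states {0, 1, 3, 4} is acyclic, so L(A) is finite; the longest accepting path visits 4 useful states, giving maximum string length 3.
Counting accepting paths from 4 by length: 1 of length 0, 6 of length 3. Total 7.

7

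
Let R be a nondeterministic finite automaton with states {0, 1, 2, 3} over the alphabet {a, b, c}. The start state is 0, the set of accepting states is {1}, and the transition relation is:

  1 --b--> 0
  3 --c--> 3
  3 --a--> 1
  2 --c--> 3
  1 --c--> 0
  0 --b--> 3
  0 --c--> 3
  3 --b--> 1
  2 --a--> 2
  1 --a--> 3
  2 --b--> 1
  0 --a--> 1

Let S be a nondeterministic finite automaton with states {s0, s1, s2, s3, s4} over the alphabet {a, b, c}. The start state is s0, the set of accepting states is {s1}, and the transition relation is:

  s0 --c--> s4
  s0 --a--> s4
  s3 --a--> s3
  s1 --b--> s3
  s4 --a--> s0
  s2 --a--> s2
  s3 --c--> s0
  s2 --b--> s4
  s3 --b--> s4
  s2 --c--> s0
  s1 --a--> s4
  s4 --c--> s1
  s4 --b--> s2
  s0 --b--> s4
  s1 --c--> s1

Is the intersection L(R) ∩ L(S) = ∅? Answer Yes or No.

Exploring the product automaton R × S from the start pair (0, s0), following both machines on each input symbol, reaches 13 state pairs: (0, s0), (1, s4), (3, s4), (3, s0), (0, s2), (0, s1), (1, s0), (1, s2), (3, s1), (3, s3), (0, s4), (3, s2), (1, s3).
R accepts in {1} and S accepts in {s1}; no reachable pair has both components accepting, so no string drives both machines to acceptance simultaneously and L(R) ∩ L(S) = ∅.
So no string is accepted by both, and the intersection is empty.

Yes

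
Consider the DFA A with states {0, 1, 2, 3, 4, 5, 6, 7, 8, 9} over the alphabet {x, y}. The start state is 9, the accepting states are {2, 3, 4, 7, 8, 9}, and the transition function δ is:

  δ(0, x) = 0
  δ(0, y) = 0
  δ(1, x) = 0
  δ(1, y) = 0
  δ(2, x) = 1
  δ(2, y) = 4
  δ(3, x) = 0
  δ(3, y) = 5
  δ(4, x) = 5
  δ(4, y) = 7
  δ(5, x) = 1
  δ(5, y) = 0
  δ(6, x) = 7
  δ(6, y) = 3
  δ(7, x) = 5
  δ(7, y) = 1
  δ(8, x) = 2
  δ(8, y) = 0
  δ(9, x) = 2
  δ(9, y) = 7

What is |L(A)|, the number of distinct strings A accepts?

5

The useful subgraph on states {2, 4, 7, 9} is acyclic, so L(A) is finite; the longest accepting path visits 4 useful states, giving maximum string length 3.
Counting accepting paths from 9 by length: 1 of length 0, 2 of length 1, 1 of length 2, 1 of length 3. Total 5.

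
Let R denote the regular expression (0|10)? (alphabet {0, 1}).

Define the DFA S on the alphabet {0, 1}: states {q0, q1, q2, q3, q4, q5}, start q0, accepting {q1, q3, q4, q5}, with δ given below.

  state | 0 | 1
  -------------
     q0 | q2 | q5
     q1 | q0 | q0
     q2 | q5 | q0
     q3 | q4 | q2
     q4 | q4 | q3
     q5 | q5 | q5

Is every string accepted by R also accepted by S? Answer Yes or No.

No

The empty string ε is in L(R) but not in L(S).
So L(R) ⊄ L(S).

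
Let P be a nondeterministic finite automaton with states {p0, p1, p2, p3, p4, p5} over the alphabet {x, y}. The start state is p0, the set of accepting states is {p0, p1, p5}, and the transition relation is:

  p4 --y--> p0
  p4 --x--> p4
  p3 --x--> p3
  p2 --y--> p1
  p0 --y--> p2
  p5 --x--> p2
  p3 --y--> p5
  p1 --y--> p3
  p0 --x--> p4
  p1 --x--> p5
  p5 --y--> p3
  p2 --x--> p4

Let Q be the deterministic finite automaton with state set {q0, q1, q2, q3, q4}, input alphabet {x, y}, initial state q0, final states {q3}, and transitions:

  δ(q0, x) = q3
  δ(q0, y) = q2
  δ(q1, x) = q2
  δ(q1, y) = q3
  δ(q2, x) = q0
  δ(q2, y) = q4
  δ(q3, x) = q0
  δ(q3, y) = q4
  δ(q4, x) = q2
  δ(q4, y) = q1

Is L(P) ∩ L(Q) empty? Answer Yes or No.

No

The string xyyy is accepted by both P and Q.
Hence L(P) ∩ L(Q) ≠ ∅.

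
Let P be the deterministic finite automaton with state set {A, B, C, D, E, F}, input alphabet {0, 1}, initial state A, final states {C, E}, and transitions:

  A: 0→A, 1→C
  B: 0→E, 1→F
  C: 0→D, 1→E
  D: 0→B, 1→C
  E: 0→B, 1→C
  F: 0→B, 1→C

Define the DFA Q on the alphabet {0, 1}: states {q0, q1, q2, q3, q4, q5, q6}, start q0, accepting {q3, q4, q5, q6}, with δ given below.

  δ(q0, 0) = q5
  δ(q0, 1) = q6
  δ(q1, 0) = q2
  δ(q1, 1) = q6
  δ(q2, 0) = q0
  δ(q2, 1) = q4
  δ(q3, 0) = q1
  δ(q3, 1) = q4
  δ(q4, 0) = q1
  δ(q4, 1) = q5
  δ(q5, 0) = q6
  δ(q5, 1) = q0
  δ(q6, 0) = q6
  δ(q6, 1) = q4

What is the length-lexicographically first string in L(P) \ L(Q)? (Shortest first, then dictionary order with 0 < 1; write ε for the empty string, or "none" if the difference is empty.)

01

The string 01 is accepted by P but not by Q.
No shorter string lies in the difference, and 01 is the lexicographically first length-2 string in L(P) \ L(Q).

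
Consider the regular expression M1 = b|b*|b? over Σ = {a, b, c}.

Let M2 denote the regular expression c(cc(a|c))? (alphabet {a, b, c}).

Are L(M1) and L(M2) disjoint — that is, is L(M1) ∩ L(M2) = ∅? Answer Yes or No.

Converting the expression M1 to a DFA (subset construction, then merging equivalent states) gives the minimal DFA with states {r0, r1}, start state r0, accepting states {r0} and transitions r0: a→r1, b→r0, c→r1; r1: a→r1, b→r1, c→r1.
Converting the expression M2 to a DFA (subset construction, then merging equivalent states) gives the minimal DFA with states {t0, t1, t2, t3, t4, t5}, start state t0, accepting states {t2, t5} and transitions t0: a→t1, b→t1, c→t2; t1: a→t1, b→t1, c→t1; t2: a→t1, b→t1, c→t3; t3: a→t1, b→t1, c→t4; t4: a→t5, b→t1, c→t5; t5: a→t1, b→t1, c→t1.
Exploring the product automaton M1 × M2 from the start pair (r0, t0), following both machines on each input symbol, reaches 7 state pairs: (r0, t0), (r1, t1), (r0, t1), (r1, t2), (r1, t3), (r1, t4), (r1, t5).
M1 accepts in {r0} and M2 accepts in {t2, t5}; no reachable pair has both components accepting, so no string drives both machines to acceptance simultaneously and L(M1) ∩ L(M2) = ∅.
So no string is accepted by both, and the intersection is empty.

Yes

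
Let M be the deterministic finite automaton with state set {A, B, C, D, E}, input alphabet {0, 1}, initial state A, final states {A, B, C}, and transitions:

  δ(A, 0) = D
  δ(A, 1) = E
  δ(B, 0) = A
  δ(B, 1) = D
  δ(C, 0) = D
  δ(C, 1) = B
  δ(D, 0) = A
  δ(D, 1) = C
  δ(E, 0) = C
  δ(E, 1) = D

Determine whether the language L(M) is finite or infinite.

State A is reachable from the start and can reach an accepting state, and it lies on the cycle A → D → A.
Traversing that cycle any number of times yields accepted strings of unbounded length, so the language is infinite.

infinite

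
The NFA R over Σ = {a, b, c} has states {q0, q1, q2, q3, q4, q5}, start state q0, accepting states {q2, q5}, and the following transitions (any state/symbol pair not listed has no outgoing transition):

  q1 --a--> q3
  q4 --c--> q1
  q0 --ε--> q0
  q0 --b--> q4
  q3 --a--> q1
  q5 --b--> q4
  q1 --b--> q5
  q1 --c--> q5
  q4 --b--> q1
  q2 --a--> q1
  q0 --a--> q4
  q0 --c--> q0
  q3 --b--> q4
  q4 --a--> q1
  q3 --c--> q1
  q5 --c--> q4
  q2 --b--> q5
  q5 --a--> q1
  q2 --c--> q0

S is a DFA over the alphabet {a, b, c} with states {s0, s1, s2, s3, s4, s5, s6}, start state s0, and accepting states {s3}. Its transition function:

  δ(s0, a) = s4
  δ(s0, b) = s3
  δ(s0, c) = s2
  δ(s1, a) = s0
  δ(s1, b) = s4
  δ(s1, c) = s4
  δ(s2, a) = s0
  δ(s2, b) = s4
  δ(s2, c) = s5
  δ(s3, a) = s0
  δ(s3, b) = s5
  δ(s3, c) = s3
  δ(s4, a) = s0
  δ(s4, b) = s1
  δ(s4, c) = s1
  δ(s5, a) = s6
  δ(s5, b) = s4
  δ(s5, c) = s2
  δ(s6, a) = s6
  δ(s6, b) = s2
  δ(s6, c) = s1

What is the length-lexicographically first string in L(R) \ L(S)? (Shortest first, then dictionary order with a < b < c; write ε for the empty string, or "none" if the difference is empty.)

aac

The string aac is accepted by R but not by S.
No shorter string lies in the difference, and aac is the lexicographically first length-3 string in L(R) \ L(S).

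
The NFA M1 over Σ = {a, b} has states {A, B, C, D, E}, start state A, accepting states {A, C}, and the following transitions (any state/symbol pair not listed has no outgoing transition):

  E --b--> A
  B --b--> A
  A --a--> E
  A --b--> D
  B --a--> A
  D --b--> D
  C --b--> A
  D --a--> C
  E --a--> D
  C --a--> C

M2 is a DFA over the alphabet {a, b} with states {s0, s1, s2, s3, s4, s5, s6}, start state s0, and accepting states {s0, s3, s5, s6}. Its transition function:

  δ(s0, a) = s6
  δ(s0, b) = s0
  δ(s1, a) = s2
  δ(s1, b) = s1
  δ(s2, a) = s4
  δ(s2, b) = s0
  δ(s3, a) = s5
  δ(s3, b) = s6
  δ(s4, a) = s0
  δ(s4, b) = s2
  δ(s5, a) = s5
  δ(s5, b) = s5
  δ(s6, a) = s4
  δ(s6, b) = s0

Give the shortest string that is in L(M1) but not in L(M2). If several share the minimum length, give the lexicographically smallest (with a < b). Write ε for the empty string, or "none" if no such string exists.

baa

The string baa is accepted by M1 but not by M2.
No shorter string lies in the difference, and baa is the lexicographically first length-3 string in L(M1) \ L(M2).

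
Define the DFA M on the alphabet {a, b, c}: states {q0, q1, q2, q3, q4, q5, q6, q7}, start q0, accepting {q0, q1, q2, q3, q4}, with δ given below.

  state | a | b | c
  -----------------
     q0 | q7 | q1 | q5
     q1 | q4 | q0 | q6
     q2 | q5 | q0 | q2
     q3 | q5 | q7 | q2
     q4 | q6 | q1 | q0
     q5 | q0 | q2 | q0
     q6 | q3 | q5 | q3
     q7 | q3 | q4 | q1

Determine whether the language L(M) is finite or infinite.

infinite

State q0 is reachable from the start and can reach an accepting state, and it lies on the cycle q0 → q1 → q0.
Traversing that cycle any number of times yields accepted strings of unbounded length, so the language is infinite.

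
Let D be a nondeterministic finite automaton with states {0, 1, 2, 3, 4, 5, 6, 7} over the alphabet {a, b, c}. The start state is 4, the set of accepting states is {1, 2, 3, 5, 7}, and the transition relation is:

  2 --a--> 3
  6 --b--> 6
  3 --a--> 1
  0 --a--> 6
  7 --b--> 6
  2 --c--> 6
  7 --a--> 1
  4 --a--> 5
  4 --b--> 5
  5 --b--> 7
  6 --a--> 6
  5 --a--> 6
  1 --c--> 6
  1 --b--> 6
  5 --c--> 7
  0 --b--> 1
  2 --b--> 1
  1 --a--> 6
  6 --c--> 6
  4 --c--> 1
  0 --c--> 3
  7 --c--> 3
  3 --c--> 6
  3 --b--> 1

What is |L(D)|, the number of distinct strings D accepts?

The useful subgraph on states {1, 3, 4, 5, 7} is acyclic, so L(D) is finite; the longest accepting path visits 5 useful states, giving maximum string length 4.
Counting accepting paths from 4 by length: 3 of length 1, 4 of length 2, 8 of length 3, 8 of length 4. Total 23.

23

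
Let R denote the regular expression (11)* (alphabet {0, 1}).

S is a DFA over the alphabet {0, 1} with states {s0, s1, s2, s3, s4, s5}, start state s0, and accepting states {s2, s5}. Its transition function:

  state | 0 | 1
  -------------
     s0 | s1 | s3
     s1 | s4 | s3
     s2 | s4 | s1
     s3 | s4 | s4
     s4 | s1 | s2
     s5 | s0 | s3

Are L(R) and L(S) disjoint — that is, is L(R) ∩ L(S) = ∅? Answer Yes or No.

Yes

Converting the expression R to a DFA (subset construction, then merging equivalent states) gives the minimal DFA with states {r0, r1, r2}, start state r0, accepting states {r0} and transitions r0: 0→r1, 1→r2; r1: 0→r1, 1→r1; r2: 0→r1, 1→r0.
Exploring the product automaton R × S from the start pair (r0, s0), following both machines on each input symbol, reaches 9 state pairs: (r0, s0), (r1, s1), (r2, s3), (r1, s4), (r1, s3), (r0, s4), (r1, s2), (r2, s2), (r0, s1).
R accepts in {r0} and S accepts in {s2, s5}; no reachable pair has both components accepting, so no string drives both machines to acceptance simultaneously and L(R) ∩ L(S) = ∅.
So no string is accepted by both, and the intersection is empty.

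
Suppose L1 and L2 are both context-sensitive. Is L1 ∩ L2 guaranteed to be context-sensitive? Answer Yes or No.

Yes

An LBA keeps a copy of the input on a second track, runs the LBA for L₁, and if that accepts restores the input and runs the LBA for L₂; linear space suffices, so L₁ ∩ L₂ is context-sensitive.
So the context-sensitive languages are closed under intersection.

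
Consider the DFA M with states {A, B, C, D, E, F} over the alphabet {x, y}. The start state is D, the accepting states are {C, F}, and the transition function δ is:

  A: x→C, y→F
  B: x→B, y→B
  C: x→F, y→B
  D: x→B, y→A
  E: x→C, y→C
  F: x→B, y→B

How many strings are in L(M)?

3

The useful subgraph on states {A, C, D, F} is acyclic, so L(M) is finite; the longest accepting path visits 4 useful states, giving maximum string length 3.
Counting accepting paths from D by length: 2 of length 2, 1 of length 3. Total 3.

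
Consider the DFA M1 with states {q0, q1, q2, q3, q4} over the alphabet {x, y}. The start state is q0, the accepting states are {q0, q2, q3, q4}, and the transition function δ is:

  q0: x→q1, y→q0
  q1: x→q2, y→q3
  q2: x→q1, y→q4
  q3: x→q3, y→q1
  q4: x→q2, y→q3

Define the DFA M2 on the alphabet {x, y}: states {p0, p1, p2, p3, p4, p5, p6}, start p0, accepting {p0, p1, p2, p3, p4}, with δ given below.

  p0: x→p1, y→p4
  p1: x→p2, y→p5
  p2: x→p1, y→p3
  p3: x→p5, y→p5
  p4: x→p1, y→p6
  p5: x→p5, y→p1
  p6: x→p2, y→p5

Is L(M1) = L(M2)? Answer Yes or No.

The string xy is accepted by M1 but rejected by M2.
So L(M1) ≠ L(M2).

No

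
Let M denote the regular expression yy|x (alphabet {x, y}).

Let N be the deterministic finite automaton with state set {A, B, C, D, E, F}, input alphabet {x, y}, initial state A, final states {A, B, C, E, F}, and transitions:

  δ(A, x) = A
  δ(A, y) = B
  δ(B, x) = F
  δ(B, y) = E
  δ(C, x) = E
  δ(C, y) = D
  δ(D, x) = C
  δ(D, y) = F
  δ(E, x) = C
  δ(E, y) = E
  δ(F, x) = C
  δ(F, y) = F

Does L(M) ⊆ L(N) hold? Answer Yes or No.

Yes

Converting the expression M to a DFA (subset construction, then merging equivalent states) gives the minimal DFA with states {m0, m1, m2, m3}, start state m0, accepting states {m1} and transitions m0: x→m1, y→m2; m1: x→m3, y→m3; m2: x→m3, y→m1; m3: x→m3, y→m3.
Exploring the product automaton M × N from the start pair (m0, A), following both machines on each input symbol, reaches 10 state pairs: (m0, A), (m1, A), (m2, B), (m3, A), (m3, B), (m3, F), (m1, E), (m3, E), (m3, C), (m3, D).
M accepts in {m1} and N accepts in {A, B, C, E, F}. The reachable pairs whose M-component is accepting are (m1, A), (m1, E); in each of them the N-component is accepting too, so the product for L(M) \ L(N) (M-component accepting, N-component rejecting) has no reachable accepting pair and the difference is empty.
Hence every string in L(M) is also in L(N).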